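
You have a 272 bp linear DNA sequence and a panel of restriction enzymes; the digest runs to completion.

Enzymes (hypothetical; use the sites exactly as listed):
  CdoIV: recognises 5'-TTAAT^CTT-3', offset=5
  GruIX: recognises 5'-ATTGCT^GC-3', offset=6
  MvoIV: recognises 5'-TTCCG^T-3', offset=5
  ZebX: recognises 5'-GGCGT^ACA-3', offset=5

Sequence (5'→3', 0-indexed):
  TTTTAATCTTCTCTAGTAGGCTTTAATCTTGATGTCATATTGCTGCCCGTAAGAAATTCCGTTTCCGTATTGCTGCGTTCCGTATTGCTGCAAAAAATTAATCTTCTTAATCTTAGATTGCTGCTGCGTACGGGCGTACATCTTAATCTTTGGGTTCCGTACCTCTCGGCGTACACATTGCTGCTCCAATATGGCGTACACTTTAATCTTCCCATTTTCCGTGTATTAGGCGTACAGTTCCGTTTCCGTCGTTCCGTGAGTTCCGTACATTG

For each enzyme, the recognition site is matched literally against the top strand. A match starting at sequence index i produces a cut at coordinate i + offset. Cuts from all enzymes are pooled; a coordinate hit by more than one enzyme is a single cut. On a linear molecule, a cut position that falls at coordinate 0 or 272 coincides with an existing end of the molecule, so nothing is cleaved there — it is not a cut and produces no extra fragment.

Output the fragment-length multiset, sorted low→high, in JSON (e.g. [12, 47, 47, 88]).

[6,6,7,7,7,7,8,8,9,9,9,10,10,10,11,12,12,13,13,14,15,15,17,17,20]

Per-enzyme occurrences:
  CdoIV TTAATCTT/5: at [2, 22, 97, 106, 142, 202] ⇒ [7, 27, 102, 111, 147, 207]
  GruIX ATTGCTGC/6: at [38, 68, 83, 116, 176] ⇒ [44, 74, 89, 122, 182]
  MvoIV TTCCGT/5: at [56, 62, 77, 154, 216, 237, 243, 251, 260] ⇒ [61, 67, 82, 159, 221, 242, 248, 256, 265]
  ZebX GGCGTACA/5: at [132, 167, 192, 228] ⇒ [137, 172, 197, 233]

All cut coordinates (distinct, sorted): [7, 27, 44, 61, 67, 74, 82, 89, 102, 111, 122, 137, 147, 159, 172, 182, 197, 207, 221, 233, 242, 248, 256, 265]

Fragment lengths:
  [0,7): 7 bp
  [7,27): 20 bp
  [27,44): 17 bp
  [44,61): 17 bp
  [61,67): 6 bp
  [67,74): 7 bp
  [74,82): 8 bp
  [82,89): 7 bp
  [89,102): 13 bp
  [102,111): 9 bp
  [111,122): 11 bp
  [122,137): 15 bp
  [137,147): 10 bp
  [147,159): 12 bp
  [159,172): 13 bp
  [172,182): 10 bp
  [182,197): 15 bp
  [197,207): 10 bp
  [207,221): 14 bp
  [221,233): 12 bp
  [233,242): 9 bp
  [242,248): 6 bp
  [248,256): 8 bp
  [256,265): 9 bp
  [265,272): 7 bp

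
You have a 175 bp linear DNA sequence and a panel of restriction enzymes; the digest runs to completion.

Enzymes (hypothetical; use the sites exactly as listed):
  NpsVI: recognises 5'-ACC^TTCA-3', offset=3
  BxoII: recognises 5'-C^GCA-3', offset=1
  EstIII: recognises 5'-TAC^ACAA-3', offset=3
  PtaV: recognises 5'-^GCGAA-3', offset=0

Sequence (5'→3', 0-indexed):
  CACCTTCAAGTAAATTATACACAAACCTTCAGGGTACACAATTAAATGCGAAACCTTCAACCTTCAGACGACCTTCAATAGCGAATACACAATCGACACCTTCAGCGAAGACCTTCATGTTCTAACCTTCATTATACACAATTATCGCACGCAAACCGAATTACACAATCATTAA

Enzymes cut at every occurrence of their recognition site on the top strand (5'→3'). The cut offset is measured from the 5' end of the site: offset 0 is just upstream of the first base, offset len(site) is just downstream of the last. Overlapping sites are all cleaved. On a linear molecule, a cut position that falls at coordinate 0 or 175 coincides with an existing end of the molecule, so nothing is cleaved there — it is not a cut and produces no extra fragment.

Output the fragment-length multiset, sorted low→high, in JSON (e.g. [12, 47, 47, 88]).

[4,4,4,7,7,7,8,8,9,9,10,10,10,11,11,12,14,14,16]

Per-enzyme occurrences:
  NpsVI (ACCTTCA, off=3): starts [1, 24, 52, 59, 70, 97, 110, 124] → cuts [4, 27, 55, 62, 73, 100, 113, 127]
  BxoII (CGCA, off=1): starts [145, 149] → cuts [146, 150]
  EstIII (TACACAA, off=3): starts [17, 34, 85, 134, 161] → cuts [20, 37, 88, 137, 164]
  PtaV (GCGAA, off=0): starts [47, 80, 104] → cuts [47, 80, 104]

All cut coordinates (distinct, sorted): [4, 20, 27, 37, 47, 55, 62, 73, 80, 88, 100, 104, 113, 127, 137, 146, 150, 164]

Fragments:
  [0,4): 4 bp
  [4,20): 16 bp
  [20,27): 7 bp
  [27,37): 10 bp
  [37,47): 10 bp
  [47,55): 8 bp
  [55,62): 7 bp
  [62,73): 11 bp
  [73,80): 7 bp
  [80,88): 8 bp
  [88,100): 12 bp
  [100,104): 4 bp
  [104,113): 9 bp
  [113,127): 14 bp
  [127,137): 10 bp
  [137,146): 9 bp
  [146,150): 4 bp
  [150,164): 14 bp
  [164,175): 11 bp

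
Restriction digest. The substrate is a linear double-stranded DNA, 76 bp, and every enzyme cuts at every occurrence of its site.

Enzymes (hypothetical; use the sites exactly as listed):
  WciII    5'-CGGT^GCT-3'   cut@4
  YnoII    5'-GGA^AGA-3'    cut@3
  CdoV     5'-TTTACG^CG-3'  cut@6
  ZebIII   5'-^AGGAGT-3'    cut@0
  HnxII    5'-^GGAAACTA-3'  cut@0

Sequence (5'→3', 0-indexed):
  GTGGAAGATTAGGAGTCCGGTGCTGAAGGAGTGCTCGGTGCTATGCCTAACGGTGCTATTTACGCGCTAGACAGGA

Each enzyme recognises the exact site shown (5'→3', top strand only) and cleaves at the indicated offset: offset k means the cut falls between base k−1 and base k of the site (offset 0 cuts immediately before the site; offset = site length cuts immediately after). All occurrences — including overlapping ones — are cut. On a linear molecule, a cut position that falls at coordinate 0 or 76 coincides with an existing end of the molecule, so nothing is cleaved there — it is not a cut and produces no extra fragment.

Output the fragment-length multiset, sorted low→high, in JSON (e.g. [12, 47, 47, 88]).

[5,5,5,10,11,12,13,15]

Site scan:
  WciII (CGGTGCT, off=4): starts [17, 35, 50] → cuts [21, 39, 54]
  YnoII (GGAAGA, off=3): starts [2] → cuts [5]
  CdoV (TTTACGCG, off=6): starts [58] → cuts [64]
  ZebIII (AGGAGT, off=0): starts [10, 26] → cuts [10, 26]
  HnxII (GGAAACTA, off=0): no sites

All cut coordinates (distinct, sorted): [5, 10, 21, 26, 39, 54, 64]

Fragments:
  [0,5): 5 bp
  [5,10): 5 bp
  [10,21): 11 bp
  [21,26): 5 bp
  [26,39): 13 bp
  [39,54): 15 bp
  [54,64): 10 bp
  [64,76): 12 bp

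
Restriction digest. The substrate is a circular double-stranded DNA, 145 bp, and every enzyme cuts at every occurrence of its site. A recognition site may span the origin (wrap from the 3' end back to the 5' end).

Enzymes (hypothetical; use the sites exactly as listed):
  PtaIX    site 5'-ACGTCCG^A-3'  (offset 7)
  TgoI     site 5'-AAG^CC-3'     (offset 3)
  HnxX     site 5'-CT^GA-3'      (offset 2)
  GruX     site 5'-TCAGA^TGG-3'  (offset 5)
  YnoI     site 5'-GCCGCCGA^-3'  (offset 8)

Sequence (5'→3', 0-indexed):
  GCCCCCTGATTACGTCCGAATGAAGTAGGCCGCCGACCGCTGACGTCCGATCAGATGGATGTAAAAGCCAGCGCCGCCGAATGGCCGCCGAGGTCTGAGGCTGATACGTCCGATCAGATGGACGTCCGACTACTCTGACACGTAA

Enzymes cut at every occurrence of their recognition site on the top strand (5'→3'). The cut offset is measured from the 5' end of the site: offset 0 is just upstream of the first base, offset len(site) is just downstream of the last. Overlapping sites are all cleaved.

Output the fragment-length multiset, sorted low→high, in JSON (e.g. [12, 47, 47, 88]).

Per-enzyme occurrences:
  PtaIX (ACGTCCGA, off=7): starts [11, 42, 105, 121] → cuts [18, 49, 112, 128]
  TgoI (AAGCC, off=3): starts [64, 143] → cuts [1, 67]
  HnxX (CTGA, off=2): starts [5, 39, 94, 100, 134] → cuts [7, 41, 96, 102, 136]
  GruX (TCAGATGG, off=5): starts [50, 113] → cuts [55, 118]
  YnoI (GCCGCCGA, off=8): starts [28, 72, 83] → cuts [36, 80, 91]

Pooled cuts: [1, 7, 18, 36, 41, 49, 55, 67, 80, 91, 96, 102, 112, 118, 128, 136]

Fragments:
  1→7: 6 bp
  7→18: 11 bp
  18→36: 18 bp
  36→41: 5 bp
  41→49: 8 bp
  49→55: 6 bp
  55→67: 12 bp
  67→80: 13 bp
  80→91: 11 bp
  91→96: 5 bp
  96→102: 6 bp
  102→112: 10 bp
  112→118: 6 bp
  118→128: 10 bp
  128→136: 8 bp
  136→1 (wrap): 145-136+1 = 10 bp

[5,5,6,6,6,6,8,8,10,10,10,11,11,12,13,18]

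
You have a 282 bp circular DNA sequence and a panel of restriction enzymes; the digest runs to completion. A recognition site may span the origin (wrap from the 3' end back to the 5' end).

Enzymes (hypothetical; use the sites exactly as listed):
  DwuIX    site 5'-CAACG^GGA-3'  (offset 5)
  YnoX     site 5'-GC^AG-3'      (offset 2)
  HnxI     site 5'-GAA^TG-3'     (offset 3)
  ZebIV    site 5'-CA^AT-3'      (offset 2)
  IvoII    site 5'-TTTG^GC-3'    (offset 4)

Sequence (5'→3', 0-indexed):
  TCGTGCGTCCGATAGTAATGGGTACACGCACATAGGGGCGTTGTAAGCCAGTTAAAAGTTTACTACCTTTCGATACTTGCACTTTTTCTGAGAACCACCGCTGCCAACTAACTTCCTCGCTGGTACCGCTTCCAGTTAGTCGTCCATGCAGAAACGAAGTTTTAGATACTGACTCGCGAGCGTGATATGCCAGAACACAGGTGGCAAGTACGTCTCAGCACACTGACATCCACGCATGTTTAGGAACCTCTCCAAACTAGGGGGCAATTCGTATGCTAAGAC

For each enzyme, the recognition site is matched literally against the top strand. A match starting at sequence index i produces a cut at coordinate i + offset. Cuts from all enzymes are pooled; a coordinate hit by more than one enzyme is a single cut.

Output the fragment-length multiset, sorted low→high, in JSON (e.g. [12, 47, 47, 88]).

[117,165]

Scan for sites:
  DwuIX (CAACGGGA, off=5): no sites
  YnoX (GCAG, off=2): starts [147] → cuts [149]
  HnxI (GAATG, off=3): no sites
  ZebIV (CAAT, off=2): starts [264] → cuts [266]
  IvoII (TTTGGC, off=4): no sites

All cut coordinates (distinct, sorted): [149, 266]

Fragments:
  149→266: 117 bp
  266→149 (wrap): 282-266+149 = 165 bp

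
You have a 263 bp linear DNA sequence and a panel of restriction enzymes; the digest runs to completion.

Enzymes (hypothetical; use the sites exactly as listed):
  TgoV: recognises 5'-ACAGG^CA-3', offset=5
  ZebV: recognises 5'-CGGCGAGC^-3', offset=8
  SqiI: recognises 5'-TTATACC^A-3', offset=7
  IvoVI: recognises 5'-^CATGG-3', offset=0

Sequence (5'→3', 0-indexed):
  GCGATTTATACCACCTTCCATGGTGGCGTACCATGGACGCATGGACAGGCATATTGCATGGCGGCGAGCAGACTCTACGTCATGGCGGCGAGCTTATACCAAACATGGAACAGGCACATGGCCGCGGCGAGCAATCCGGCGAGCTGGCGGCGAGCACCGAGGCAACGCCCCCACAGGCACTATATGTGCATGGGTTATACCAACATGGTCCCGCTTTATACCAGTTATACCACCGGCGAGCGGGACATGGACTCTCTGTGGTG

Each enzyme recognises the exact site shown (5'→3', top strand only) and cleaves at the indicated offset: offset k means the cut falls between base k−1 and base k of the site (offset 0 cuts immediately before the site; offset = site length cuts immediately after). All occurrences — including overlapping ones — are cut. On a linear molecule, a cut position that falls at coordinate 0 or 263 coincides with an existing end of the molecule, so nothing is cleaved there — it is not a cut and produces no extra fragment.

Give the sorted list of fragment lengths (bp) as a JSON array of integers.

[2,2,3,4,6,7,7,8,9,10,10,11,11,11,11,12,12,13,13,13,13,16,18,19,22]

Per-enzyme occurrences:
  TgoV (ACAGGCA, off=5): starts [44, 109, 172] → cuts [49, 114, 177]
  ZebV (CGGCGAGC, off=8): starts [61, 85, 124, 136, 147, 233] → cuts [69, 93, 132, 144, 155, 241]
  SqiI (TTATACCA, off=7): starts [5, 93, 194, 215, 224] → cuts [12, 100, 201, 222, 231]
  IvoVI (CATGG, off=0): starts [18, 31, 39, 56, 80, 103, 116, 188, 203, 245] → cuts [18, 31, 39, 56, 80, 103, 116, 188, 203, 245]

All cut coordinates (distinct, sorted): [12, 18, 31, 39, 49, 56, 69, 80, 93, 100, 103, 114, 116, 132, 144, 155, 177, 188, 201, 203, 222, 231, 241, 245]

Fragment lengths:
  [0,12): 12 bp
  [12,18): 6 bp
  [18,31): 13 bp
  [31,39): 8 bp
  [39,49): 10 bp
  [49,56): 7 bp
  [56,69): 13 bp
  [69,80): 11 bp
  [80,93): 13 bp
  [93,100): 7 bp
  [100,103): 3 bp
  [103,114): 11 bp
  [114,116): 2 bp
  [116,132): 16 bp
  [132,144): 12 bp
  [144,155): 11 bp
  [155,177): 22 bp
  [177,188): 11 bp
  [188,201): 13 bp
  [201,203): 2 bp
  [203,222): 19 bp
  [222,231): 9 bp
  [231,241): 10 bp
  [241,245): 4 bp
  [245,263): 18 bp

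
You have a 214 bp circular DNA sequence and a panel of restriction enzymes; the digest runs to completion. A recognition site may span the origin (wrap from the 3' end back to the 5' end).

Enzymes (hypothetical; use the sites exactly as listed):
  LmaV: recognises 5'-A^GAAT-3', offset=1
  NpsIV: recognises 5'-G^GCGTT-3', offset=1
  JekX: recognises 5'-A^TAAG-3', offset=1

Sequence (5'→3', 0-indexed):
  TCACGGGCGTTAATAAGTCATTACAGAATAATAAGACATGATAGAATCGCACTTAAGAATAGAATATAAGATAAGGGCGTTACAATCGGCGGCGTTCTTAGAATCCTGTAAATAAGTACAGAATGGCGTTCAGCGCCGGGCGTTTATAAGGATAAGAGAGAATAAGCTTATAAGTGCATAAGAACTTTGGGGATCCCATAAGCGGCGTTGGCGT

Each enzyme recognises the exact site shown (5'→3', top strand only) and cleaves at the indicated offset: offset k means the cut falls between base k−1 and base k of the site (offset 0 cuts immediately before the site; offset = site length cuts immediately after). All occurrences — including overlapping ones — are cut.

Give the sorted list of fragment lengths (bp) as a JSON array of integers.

[3,5,5,5,5,5,6,6,6,6,7,7,7,8,8,8,9,10,12,12,12,13,14,15,20]

Scan for sites:
  LmaV (AGAAT, off=1): starts [24, 42, 55, 60, 99, 119, 158] → cuts [25, 43, 56, 61, 100, 120, 159]
  NpsIV (GGCGTT, off=1): starts [5, 75, 90, 124, 138, 203, 209] → cuts [6, 76, 91, 125, 139, 204, 210]
  JekX (ATAAG, off=1): starts [12, 30, 65, 70, 111, 145, 151, 161, 169, 177, 197] → cuts [13, 31, 66, 71, 112, 146, 152, 162, 170, 178, 198]

All cut coordinates (distinct, sorted): [6, 13, 25, 31, 43, 56, 61, 66, 71, 76, 91, 100, 112, 120, 125, 139, 146, 152, 159, 162, 170, 178, 198, 204, 210]

Fragments:
  6→13: 7 bp
  13→25: 12 bp
  25→31: 6 bp
  31→43: 12 bp
  43→56: 13 bp
  56→61: 5 bp
  61→66: 5 bp
  66→71: 5 bp
  71→76: 5 bp
  76→91: 15 bp
  91→100: 9 bp
  100→112: 12 bp
  112→120: 8 bp
  120→125: 5 bp
  125→139: 14 bp
  139→146: 7 bp
  146→152: 6 bp
  152→159: 7 bp
  159→162: 3 bp
  162→170: 8 bp
  170→178: 8 bp
  178→198: 20 bp
  198→204: 6 bp
  204→210: 6 bp
  210→6 (wrap): 214-210+6 = 10 bp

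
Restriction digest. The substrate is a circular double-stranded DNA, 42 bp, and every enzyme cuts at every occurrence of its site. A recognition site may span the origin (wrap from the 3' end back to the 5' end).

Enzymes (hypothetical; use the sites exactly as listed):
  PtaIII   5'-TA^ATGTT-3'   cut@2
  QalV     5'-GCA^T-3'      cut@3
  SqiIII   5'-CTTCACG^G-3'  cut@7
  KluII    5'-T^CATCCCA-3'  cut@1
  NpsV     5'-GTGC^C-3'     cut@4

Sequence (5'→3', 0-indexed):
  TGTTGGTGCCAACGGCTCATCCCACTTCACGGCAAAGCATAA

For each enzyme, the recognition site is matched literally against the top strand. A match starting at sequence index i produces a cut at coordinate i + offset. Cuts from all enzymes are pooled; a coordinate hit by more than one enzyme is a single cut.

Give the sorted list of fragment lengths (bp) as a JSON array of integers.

Site scan:
  PtaIII (TAATGTT, off=2): starts [39] → cuts [41]
  QalV (GCAT, off=3): starts [36] → cuts [39]
  SqiIII (CTTCACGG, off=7): starts [24] → cuts [31]
  KluII (TCATCCCA, off=1): starts [16] → cuts [17]
  NpsV (GTGCC, off=4): starts [5] → cuts [9]

All cut coordinates (distinct, sorted): [9, 17, 31, 39, 41]

Fragment lengths:
  9→17: 8 bp
  17→31: 14 bp
  31→39: 8 bp
  39→41: 2 bp
  41→9 (wrap): 42-41+9 = 10 bp

[2,8,8,10,14]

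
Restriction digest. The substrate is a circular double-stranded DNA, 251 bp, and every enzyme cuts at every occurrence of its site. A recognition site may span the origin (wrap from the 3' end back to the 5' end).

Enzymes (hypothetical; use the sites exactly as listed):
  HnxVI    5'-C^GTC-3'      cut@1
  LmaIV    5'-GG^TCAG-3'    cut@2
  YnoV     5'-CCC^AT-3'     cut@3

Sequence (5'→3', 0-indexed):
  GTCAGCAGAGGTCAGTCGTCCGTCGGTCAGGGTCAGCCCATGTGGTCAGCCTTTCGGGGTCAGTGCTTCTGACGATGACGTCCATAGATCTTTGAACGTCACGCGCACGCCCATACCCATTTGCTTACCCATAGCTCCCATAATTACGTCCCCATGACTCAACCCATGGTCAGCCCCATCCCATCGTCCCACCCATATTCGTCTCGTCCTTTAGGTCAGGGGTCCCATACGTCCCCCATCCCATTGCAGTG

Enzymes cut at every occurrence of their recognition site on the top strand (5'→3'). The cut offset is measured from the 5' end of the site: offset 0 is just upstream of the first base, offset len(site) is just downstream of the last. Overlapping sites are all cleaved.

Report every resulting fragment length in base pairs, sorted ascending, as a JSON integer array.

[3,4,4,4,5,5,5,5,6,6,6,6,6,6,7,7,8,8,9,9,10,10,10,11,12,12,14,15,18,20]

Site scan:
  HnxVI (CGTC, off=1): starts [16, 20, 78, 96, 146, 184, 199, 204, 229] → cuts [17, 21, 79, 97, 147, 185, 200, 205, 230]
  LmaIV (GGTCAG, off=2): starts [9, 24, 30, 43, 57, 167, 213, 250] → cuts [1, 11, 26, 32, 45, 59, 169, 215]
  YnoV (CCCAT, off=3): starts [36, 109, 115, 127, 136, 150, 162, 174, 179, 191, 223, 234, 239] → cuts [39, 112, 118, 130, 139, 153, 165, 177, 182, 194, 226, 237, 242]

Pooled cuts: [1, 11, 17, 21, 26, 32, 39, 45, 59, 79, 97, 112, 118, 130, 139, 147, 153, 165, 169, 177, 182, 185, 194, 200, 205, 215, 226, 230, 237, 242]

Fragments:
  1→11: 10 bp
  11→17: 6 bp
  17→21: 4 bp
  21→26: 5 bp
  26→32: 6 bp
  32→39: 7 bp
  39→45: 6 bp
  45→59: 14 bp
  59→79: 20 bp
  79→97: 18 bp
  97→112: 15 bp
  112→118: 6 bp
  118→130: 12 bp
  130→139: 9 bp
  139→147: 8 bp
  147→153: 6 bp
  153→165: 12 bp
  165→169: 4 bp
  169→177: 8 bp
  177→182: 5 bp
  182→185: 3 bp
  185→194: 9 bp
  194→200: 6 bp
  200→205: 5 bp
  205→215: 10 bp
  215→226: 11 bp
  226→230: 4 bp
  230→237: 7 bp
  237→242: 5 bp
  242→1 (wrap): 251-242+1 = 10 bp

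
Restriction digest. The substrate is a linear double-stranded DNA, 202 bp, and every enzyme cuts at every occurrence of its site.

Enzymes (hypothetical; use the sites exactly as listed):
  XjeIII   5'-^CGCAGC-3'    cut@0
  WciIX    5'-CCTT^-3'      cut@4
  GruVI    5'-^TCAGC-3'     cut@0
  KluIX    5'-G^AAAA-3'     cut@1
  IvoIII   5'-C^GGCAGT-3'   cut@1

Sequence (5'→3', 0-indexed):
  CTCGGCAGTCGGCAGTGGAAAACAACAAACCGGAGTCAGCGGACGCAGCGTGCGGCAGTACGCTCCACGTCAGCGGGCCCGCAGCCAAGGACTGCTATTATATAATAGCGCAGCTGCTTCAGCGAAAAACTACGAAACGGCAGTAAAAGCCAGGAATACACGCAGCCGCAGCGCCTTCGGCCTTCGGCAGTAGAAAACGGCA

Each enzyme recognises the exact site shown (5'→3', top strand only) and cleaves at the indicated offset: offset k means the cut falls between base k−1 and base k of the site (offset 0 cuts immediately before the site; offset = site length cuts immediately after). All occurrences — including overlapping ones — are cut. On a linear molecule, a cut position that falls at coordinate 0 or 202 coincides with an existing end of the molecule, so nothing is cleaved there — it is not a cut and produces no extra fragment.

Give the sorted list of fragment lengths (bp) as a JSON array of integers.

Site scan:
  XjeIII (CGCAGC, off=0): starts [43, 79, 108, 160, 166] → cuts [43, 79, 108, 160, 166]
  WciIX (CCTT, off=4): starts [173, 180] → cuts [177, 184]
  GruVI (TCAGC, off=0): starts [35, 69, 118] → cuts [35, 69, 118]
  KluIX (GAAAA, off=1): starts [17, 123, 192] → cuts [18, 124, 193]
  IvoIII (CGGCAGT, off=1): starts [2, 9, 52, 137, 184] → cuts [3, 10, 53, 138, 185]

All cut coordinates (distinct, sorted): [3, 10, 18, 35, 43, 53, 69, 79, 108, 118, 124, 138, 160, 166, 177, 184, 185, 193]

Fragments:
  [0,3): 3 bp
  [3,10): 7 bp
  [10,18): 8 bp
  [18,35): 17 bp
  [35,43): 8 bp
  [43,53): 10 bp
  [53,69): 16 bp
  [69,79): 10 bp
  [79,108): 29 bp
  [108,118): 10 bp
  [118,124): 6 bp
  [124,138): 14 bp
  [138,160): 22 bp
  [160,166): 6 bp
  [166,177): 11 bp
  [177,184): 7 bp
  [184,185): 1 bp
  [185,193): 8 bp
  [193,202): 9 bp

[1,3,6,6,7,7,8,8,8,9,10,10,10,11,14,16,17,22,29]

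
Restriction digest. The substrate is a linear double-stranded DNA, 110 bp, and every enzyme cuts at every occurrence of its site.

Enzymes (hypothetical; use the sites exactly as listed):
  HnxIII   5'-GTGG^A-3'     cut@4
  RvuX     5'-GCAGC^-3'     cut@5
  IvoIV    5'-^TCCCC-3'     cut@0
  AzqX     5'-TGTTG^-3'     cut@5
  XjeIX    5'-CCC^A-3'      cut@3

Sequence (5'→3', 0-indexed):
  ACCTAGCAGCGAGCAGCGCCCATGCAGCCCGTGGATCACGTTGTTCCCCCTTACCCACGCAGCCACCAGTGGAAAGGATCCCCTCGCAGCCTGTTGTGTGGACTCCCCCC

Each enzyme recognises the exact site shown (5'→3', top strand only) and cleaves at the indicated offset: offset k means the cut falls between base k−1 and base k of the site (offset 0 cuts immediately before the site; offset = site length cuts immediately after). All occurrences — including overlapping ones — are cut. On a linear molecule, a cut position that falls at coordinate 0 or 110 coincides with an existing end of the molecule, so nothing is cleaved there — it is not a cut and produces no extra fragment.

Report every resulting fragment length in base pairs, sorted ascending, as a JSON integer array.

Site scan:
  HnxIII GTGGA/4: at [30, 68, 97] ⇒ [34, 72, 101]
  RvuX GCAGC/5: at [5, 12, 23, 58, 85] ⇒ [10, 17, 28, 63, 90]
  IvoIV TCCCC/0: at [44, 78, 103] ⇒ [44, 78, 103]
  AzqX TGTTG/5: at [91] ⇒ [96]
  XjeIX CCCA/3: at [18, 53] ⇒ [21, 56]

Pooled cuts: [10, 17, 21, 28, 34, 44, 56, 63, 72, 78, 90, 96, 101, 103]

Fragments:
  [0,10): 10 bp
  [10,17): 7 bp
  [17,21): 4 bp
  [21,28): 7 bp
  [28,34): 6 bp
  [34,44): 10 bp
  [44,56): 12 bp
  [56,63): 7 bp
  [63,72): 9 bp
  [72,78): 6 bp
  [78,90): 12 bp
  [90,96): 6 bp
  [96,101): 5 bp
  [101,103): 2 bp
  [103,110): 7 bp

[2,4,5,6,6,6,7,7,7,7,9,10,10,12,12]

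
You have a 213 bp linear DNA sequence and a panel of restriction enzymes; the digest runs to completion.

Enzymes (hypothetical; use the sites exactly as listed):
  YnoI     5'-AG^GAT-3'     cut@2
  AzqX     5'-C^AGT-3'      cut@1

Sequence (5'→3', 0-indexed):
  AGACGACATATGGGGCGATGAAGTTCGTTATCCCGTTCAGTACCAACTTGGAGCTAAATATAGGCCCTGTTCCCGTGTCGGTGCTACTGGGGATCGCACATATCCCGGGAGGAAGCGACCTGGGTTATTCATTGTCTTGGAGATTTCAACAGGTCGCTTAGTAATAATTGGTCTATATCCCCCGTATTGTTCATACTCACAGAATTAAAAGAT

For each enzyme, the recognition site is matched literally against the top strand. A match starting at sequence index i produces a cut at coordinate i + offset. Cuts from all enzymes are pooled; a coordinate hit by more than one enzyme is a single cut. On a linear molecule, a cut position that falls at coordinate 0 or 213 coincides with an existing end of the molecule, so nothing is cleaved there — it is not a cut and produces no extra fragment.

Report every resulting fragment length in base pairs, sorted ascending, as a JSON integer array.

[38,175]

Site scan:
  YnoI (AGGAT, off=2): no sites
  AzqX (CAGT, off=1): starts [37] → cuts [38]

Pooled cuts: [38]

Fragment lengths:
  [0,38): 38 bp
  [38,213): 175 bp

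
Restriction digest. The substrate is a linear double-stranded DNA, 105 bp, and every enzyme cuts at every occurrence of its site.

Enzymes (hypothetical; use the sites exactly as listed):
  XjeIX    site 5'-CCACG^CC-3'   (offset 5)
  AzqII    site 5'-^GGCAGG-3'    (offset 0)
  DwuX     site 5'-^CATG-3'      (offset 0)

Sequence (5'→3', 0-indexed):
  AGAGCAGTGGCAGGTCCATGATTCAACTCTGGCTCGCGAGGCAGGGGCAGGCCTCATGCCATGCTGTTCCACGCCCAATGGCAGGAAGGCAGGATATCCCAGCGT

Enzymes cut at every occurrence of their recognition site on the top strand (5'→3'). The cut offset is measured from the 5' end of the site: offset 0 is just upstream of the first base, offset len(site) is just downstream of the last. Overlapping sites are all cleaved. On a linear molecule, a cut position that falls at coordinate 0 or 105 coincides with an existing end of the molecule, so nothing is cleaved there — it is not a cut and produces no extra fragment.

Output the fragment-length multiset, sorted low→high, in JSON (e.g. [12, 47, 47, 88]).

Scan for sites:
  XjeIX CCACGCC/5: at [68] ⇒ [73]
  AzqII GGCAGG/0: at [8, 39, 45, 79, 87] ⇒ [8, 39, 45, 79, 87]
  DwuX CATG/0: at [16, 54, 59] ⇒ [16, 54, 59]

Pooled cuts: [8, 16, 39, 45, 54, 59, 73, 79, 87]

Fragment lengths:
  [0,8): 8 bp
  [8,16): 8 bp
  [16,39): 23 bp
  [39,45): 6 bp
  [45,54): 9 bp
  [54,59): 5 bp
  [59,73): 14 bp
  [73,79): 6 bp
  [79,87): 8 bp
  [87,105): 18 bp

[5,6,6,8,8,8,9,14,18,23]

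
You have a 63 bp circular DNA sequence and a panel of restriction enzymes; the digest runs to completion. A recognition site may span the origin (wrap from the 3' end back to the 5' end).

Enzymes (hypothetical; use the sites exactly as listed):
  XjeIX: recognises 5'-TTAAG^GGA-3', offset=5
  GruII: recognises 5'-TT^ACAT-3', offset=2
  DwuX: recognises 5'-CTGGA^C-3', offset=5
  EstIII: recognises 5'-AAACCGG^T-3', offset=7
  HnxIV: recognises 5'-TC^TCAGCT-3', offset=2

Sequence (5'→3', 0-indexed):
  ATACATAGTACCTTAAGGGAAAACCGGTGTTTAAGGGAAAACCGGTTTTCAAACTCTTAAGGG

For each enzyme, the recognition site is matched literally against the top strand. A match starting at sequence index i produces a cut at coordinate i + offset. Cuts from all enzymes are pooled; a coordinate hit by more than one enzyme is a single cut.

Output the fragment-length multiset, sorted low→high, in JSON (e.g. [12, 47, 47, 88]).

Per-enzyme occurrences:
  XjeIX TTAAGGGA/5: at [12, 30, 56] ⇒ [17, 35, 61]
  GruII (TTACAT, off=2): no sites
  DwuX (CTGGAC, off=5): no sites
  EstIII AAACCGGT/7: at [20, 38] ⇒ [27, 45]
  HnxIV (TCTCAGCT, off=2): no sites

All cut coordinates (distinct, sorted): [17, 27, 35, 45, 61]

Fragments:
  17→27: 10 bp
  27→35: 8 bp
  35→45: 10 bp
  45→61: 16 bp
  61→17 (wrap): 63-61+17 = 19 bp

[8,10,10,16,19]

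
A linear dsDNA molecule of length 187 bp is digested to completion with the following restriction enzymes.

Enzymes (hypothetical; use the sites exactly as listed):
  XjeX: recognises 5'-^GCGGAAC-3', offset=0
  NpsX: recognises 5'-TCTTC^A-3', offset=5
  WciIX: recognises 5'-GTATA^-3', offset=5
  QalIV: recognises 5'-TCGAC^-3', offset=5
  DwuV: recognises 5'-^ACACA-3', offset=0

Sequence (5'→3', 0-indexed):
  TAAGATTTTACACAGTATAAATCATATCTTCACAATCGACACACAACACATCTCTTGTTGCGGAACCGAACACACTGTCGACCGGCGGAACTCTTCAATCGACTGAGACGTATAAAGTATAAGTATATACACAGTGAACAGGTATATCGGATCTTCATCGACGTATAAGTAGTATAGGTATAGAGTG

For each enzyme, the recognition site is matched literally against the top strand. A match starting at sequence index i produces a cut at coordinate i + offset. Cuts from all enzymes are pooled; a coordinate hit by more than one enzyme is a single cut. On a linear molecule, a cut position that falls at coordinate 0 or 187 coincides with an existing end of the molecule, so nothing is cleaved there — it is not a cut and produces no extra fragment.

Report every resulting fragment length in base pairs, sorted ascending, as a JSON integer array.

[1,2,2,5,5,5,6,6,6,7,7,7,9,9,10,10,10,11,12,12,13,14,18]

Scan for sites:
  XjeX GCGGAAC/0: at [59, 84] ⇒ [59, 84]
  NpsX TCTTCA/5: at [26, 91, 151] ⇒ [31, 96, 156]
  WciIX GTATA/5: at [14, 109, 116, 122, 141, 162, 171, 177] ⇒ [19, 114, 121, 127, 146, 167, 176, 182]
  QalIV TCGAC/5: at [35, 77, 98, 157] ⇒ [40, 82, 103, 162]
  DwuV ACACA/0: at [9, 38, 40, 45, 69, 128] ⇒ [9, 38, 40, 45, 69, 128]

Pooled cuts: [9, 19, 31, 38, 40, 45, 59, 69, 82, 84, 96, 103, 114, 121, 127, 128, 146, 156, 162, 167, 176, 182]

Fragment lengths:
  [0,9): 9 bp
  [9,19): 10 bp
  [19,31): 12 bp
  [31,38): 7 bp
  [38,40): 2 bp
  [40,45): 5 bp
  [45,59): 14 bp
  [59,69): 10 bp
  [69,82): 13 bp
  [82,84): 2 bp
  [84,96): 12 bp
  [96,103): 7 bp
  [103,114): 11 bp
  [114,121): 7 bp
  [121,127): 6 bp
  [127,128): 1 bp
  [128,146): 18 bp
  [146,156): 10 bp
  [156,162): 6 bp
  [162,167): 5 bp
  [167,176): 9 bp
  [176,182): 6 bp
  [182,187): 5 bp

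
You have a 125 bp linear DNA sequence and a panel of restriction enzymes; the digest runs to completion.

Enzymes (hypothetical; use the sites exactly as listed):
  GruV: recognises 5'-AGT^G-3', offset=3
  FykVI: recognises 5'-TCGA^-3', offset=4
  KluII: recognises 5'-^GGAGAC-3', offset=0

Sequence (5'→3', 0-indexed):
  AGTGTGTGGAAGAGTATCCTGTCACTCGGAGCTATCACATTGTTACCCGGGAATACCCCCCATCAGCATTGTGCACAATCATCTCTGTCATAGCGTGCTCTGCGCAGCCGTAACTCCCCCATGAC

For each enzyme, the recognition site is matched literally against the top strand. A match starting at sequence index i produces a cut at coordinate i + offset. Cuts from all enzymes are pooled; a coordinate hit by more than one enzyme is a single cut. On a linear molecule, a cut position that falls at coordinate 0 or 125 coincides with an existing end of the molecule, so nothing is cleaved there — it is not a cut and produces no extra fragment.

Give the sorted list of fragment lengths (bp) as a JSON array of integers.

[3,122]

Site scan:
  GruV AGTG/3: at [0] ⇒ [3]
  FykVI (TCGA, off=4): no sites
  KluII (GGAGAC, off=0): no sites

All cut coordinates (distinct, sorted): [3]

Fragments:
  [0,3): 3 bp
  [3,125): 122 bp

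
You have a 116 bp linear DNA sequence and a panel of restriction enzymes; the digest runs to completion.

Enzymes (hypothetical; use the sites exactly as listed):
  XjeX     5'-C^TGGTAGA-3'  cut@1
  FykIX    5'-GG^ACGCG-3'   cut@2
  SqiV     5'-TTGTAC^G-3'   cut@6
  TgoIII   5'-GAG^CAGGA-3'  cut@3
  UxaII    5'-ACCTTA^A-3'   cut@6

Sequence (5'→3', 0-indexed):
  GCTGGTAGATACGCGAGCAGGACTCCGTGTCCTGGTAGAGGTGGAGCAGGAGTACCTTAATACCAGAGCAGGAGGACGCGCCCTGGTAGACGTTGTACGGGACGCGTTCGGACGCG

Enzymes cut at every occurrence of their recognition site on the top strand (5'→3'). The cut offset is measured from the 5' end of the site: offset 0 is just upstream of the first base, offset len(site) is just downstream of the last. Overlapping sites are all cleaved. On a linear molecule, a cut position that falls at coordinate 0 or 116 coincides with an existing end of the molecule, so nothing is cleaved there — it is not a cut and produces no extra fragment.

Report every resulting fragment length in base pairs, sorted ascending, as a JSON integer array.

[2,3,5,7,8,9,10,13,14,15,15,15]

Scan for sites:
  XjeX CTGGTAGA/1: at [1, 31, 82] ⇒ [2, 32, 83]
  FykIX GGACGCG/2: at [73, 99, 109] ⇒ [75, 101, 111]
  SqiV TTGTACG/6: at [92] ⇒ [98]
  TgoIII GAGCAGGA/3: at [14, 43, 65] ⇒ [17, 46, 68]
  UxaII ACCTTAA/6: at [53] ⇒ [59]

All cut coordinates (distinct, sorted): [2, 17, 32, 46, 59, 68, 75, 83, 98, 101, 111]

Fragment lengths:
  [0,2): 2 bp
  [2,17): 15 bp
  [17,32): 15 bp
  [32,46): 14 bp
  [46,59): 13 bp
  [59,68): 9 bp
  [68,75): 7 bp
  [75,83): 8 bp
  [83,98): 15 bp
  [98,101): 3 bp
  [101,111): 10 bp
  [111,116): 5 bp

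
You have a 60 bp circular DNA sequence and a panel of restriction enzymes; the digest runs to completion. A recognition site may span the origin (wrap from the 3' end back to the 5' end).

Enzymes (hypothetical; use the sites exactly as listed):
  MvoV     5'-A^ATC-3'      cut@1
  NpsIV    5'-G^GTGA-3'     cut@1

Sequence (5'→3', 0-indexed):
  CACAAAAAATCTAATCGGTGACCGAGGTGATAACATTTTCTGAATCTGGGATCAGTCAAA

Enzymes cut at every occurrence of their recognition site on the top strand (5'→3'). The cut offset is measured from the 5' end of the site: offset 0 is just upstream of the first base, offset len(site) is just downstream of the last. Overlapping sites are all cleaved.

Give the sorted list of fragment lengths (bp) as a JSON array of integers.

[4,5,9,17,25]

Site scan:
  MvoV (AATC, off=1): starts [7, 12, 42] → cuts [8, 13, 43]
  NpsIV (GGTGA, off=1): starts [16, 25] → cuts [17, 26]

Pooled cuts: [8, 13, 17, 26, 43]

Fragment lengths:
  8→13: 5 bp
  13→17: 4 bp
  17→26: 9 bp
  26→43: 17 bp
  43→8 (wrap): 60-43+8 = 25 bp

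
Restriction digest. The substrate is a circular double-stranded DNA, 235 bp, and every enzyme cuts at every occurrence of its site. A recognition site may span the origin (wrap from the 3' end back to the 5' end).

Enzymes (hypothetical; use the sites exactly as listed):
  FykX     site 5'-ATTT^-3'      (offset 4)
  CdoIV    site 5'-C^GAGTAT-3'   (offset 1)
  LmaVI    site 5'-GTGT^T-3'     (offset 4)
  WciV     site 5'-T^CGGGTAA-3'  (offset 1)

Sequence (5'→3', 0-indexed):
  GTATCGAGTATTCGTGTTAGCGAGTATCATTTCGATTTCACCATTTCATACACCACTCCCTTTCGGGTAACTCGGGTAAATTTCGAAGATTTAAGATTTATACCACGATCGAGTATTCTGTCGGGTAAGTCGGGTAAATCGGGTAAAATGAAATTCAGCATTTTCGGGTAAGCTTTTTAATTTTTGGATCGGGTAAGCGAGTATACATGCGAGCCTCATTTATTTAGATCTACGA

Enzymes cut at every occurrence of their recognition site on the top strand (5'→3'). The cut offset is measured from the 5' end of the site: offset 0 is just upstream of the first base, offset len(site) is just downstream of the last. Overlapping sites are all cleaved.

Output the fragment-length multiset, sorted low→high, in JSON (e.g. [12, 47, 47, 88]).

[1,4,4,6,6,7,7,8,8,9,9,9,9,9,11,11,11,11,12,17,19,23,24]

Site scan:
  FykX ATTT/4: at [28, 34, 42, 79, 88, 95, 159, 179, 217, 221] ⇒ [32, 38, 46, 83, 92, 99, 163, 183, 221, 225]
  CdoIV CGAGTAT/1: at [4, 20, 109, 197, 232] ⇒ [5, 21, 110, 198, 233]
  LmaVI GTGTT/4: at [13] ⇒ [17]
  WciV TCGGGTAA/1: at [62, 71, 120, 129, 138, 163, 188] ⇒ [63, 72, 121, 130, 139, 164, 189]

Pooled cuts: [5, 17, 21, 32, 38, 46, 63, 72, 83, 92, 99, 110, 121, 130, 139, 163, 164, 183, 189, 198, 221, 225, 233]

Fragment lengths:
  5→17: 12 bp
  17→21: 4 bp
  21→32: 11 bp
  32→38: 6 bp
  38→46: 8 bp
  46→63: 17 bp
  63→72: 9 bp
  72→83: 11 bp
  83→92: 9 bp
  92→99: 7 bp
  99→110: 11 bp
  110→121: 11 bp
  121→130: 9 bp
  130→139: 9 bp
  139→163: 24 bp
  163→164: 1 bp
  164→183: 19 bp
  183→189: 6 bp
  189→198: 9 bp
  198→221: 23 bp
  221→225: 4 bp
  225→233: 8 bp
  233→5 (wrap): 235-233+5 = 7 bp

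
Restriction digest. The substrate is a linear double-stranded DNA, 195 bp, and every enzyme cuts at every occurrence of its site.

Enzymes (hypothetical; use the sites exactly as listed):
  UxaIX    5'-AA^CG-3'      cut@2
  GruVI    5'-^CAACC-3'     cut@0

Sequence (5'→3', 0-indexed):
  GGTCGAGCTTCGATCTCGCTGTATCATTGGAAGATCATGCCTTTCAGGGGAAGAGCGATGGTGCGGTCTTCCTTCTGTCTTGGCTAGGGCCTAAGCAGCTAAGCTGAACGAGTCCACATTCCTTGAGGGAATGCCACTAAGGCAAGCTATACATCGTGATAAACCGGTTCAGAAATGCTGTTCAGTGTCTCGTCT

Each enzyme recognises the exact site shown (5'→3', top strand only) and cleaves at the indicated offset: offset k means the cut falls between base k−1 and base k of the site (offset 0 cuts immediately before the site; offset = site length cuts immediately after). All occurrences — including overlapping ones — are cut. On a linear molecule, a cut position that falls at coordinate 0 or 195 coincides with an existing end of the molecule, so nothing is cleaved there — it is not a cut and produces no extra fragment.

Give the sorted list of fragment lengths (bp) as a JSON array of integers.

Site scan:
  UxaIX (AACG, off=2): starts [106] → cuts [108]
  GruVI (CAACC, off=0): no sites

All cut coordinates (distinct, sorted): [108]

Fragment lengths:
  [0,108): 108 bp
  [108,195): 87 bp

[87,108]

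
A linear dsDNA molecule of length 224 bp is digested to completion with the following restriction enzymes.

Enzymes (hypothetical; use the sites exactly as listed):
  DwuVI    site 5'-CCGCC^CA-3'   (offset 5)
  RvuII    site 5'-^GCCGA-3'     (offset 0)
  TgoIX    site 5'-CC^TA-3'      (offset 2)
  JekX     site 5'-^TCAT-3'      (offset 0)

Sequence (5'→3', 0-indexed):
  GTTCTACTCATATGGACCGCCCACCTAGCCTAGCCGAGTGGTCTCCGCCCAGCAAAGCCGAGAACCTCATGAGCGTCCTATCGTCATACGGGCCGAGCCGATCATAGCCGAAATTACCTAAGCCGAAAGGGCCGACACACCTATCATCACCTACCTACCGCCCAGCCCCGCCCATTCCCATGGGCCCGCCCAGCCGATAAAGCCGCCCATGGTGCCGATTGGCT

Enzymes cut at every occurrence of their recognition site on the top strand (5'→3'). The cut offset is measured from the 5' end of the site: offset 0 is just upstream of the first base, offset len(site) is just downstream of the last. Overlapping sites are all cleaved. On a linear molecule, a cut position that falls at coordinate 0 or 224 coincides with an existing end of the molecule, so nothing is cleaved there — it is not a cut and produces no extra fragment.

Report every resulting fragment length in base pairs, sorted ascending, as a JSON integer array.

Scan for sites:
  DwuVI CCGCCCA/5: at [16, 44, 157, 167, 185, 202] ⇒ [21, 49, 162, 172, 190, 207]
  RvuII GCCGA/0: at [32, 56, 91, 96, 106, 121, 130, 192, 213] ⇒ [32, 56, 91, 96, 106, 121, 130, 192, 213]
  TgoIX CCTA/2: at [23, 28, 76, 116, 139, 149, 153] ⇒ [25, 30, 78, 118, 141, 151, 155]
  JekX TCAT/0: at [7, 66, 83, 101, 143] ⇒ [7, 66, 83, 101, 143]

Pooled cuts: [7, 21, 25, 30, 32, 49, 56, 66, 78, 83, 91, 96, 101, 106, 118, 121, 130, 141, 143, 151, 155, 162, 172, 190, 192, 207, 213]

Fragments:
  [0,7): 7 bp
  [7,21): 14 bp
  [21,25): 4 bp
  [25,30): 5 bp
  [30,32): 2 bp
  [32,49): 17 bp
  [49,56): 7 bp
  [56,66): 10 bp
  [66,78): 12 bp
  [78,83): 5 bp
  [83,91): 8 bp
  [91,96): 5 bp
  [96,101): 5 bp
  [101,106): 5 bp
  [106,118): 12 bp
  [118,121): 3 bp
  [121,130): 9 bp
  [130,141): 11 bp
  [141,143): 2 bp
  [143,151): 8 bp
  [151,155): 4 bp
  [155,162): 7 bp
  [162,172): 10 bp
  [172,190): 18 bp
  [190,192): 2 bp
  [192,207): 15 bp
  [207,213): 6 bp
  [213,224): 11 bp

[2,2,2,3,4,4,5,5,5,5,5,6,7,7,7,8,8,9,10,10,11,11,12,12,14,15,17,18]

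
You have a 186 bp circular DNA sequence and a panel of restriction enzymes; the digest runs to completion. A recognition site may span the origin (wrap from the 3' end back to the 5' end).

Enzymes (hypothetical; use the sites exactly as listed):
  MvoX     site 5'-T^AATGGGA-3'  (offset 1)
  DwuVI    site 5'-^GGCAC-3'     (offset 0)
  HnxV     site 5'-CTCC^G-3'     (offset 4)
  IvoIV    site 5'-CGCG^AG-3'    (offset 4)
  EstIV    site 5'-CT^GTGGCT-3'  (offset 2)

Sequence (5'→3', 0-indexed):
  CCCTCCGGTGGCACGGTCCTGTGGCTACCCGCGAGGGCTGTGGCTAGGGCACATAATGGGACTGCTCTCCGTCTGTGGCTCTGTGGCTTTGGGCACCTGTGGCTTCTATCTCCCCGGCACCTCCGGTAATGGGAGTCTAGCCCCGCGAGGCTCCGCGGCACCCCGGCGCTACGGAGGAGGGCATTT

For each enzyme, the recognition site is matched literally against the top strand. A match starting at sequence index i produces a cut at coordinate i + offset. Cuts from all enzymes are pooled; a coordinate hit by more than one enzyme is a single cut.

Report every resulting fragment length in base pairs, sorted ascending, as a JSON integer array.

Scan for sites:
  MvoX TAATGGGA/1: at [53, 126] ⇒ [54, 127]
  DwuVI GGCAC/0: at [9, 47, 91, 115, 156] ⇒ [9, 47, 91, 115, 156]
  HnxV CTCCG/4: at [2, 66, 120, 150] ⇒ [6, 70, 124, 154]
  IvoIV CGCGAG/4: at [29, 143] ⇒ [33, 147]
  EstIV CTGTGGCT/2: at [18, 37, 72, 80, 96] ⇒ [20, 39, 74, 82, 98]

All cut coordinates (distinct, sorted): [6, 9, 20, 33, 39, 47, 54, 70, 74, 82, 91, 98, 115, 124, 127, 147, 154, 156]

Fragment lengths:
  6→9: 3 bp
  9→20: 11 bp
  20→33: 13 bp
  33→39: 6 bp
  39→47: 8 bp
  47→54: 7 bp
  54→70: 16 bp
  70→74: 4 bp
  74→82: 8 bp
  82→91: 9 bp
  91→98: 7 bp
  98→115: 17 bp
  115→124: 9 bp
  124→127: 3 bp
  127→147: 20 bp
  147→154: 7 bp
  154→156: 2 bp
  156→6 (wrap): 186-156+6 = 36 bp

[2,3,3,4,6,7,7,7,8,8,9,9,11,13,16,17,20,36]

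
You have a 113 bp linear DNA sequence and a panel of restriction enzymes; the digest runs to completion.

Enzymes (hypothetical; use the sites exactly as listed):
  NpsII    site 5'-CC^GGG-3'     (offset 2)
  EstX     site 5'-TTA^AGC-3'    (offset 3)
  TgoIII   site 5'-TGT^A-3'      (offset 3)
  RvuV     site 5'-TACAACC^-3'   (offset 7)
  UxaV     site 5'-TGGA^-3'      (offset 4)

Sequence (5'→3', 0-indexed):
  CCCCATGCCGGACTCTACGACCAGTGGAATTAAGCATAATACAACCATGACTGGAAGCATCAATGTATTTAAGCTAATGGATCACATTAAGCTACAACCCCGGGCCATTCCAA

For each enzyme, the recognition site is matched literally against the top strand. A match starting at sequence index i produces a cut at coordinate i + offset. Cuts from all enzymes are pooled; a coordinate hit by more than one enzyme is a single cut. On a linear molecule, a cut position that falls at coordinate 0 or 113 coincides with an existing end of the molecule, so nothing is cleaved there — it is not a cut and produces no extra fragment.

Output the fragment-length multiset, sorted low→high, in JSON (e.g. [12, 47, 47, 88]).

[2,4,5,8,9,10,10,11,12,14,28]

Site scan:
  NpsII CCGGG/2: at [99] ⇒ [101]
  EstX TTAAGC/3: at [29, 68, 86] ⇒ [32, 71, 89]
  TgoIII TGTA/3: at [63] ⇒ [66]
  RvuV TACAACC/7: at [39, 92] ⇒ [46, 99]
  UxaV TGGA/4: at [24, 51, 77] ⇒ [28, 55, 81]

Pooled cuts: [28, 32, 46, 55, 66, 71, 81, 89, 99, 101]

Fragments:
  [0,28): 28 bp
  [28,32): 4 bp
  [32,46): 14 bp
  [46,55): 9 bp
  [55,66): 11 bp
  [66,71): 5 bp
  [71,81): 10 bp
  [81,89): 8 bp
  [89,99): 10 bp
  [99,101): 2 bp
  [101,113): 12 bp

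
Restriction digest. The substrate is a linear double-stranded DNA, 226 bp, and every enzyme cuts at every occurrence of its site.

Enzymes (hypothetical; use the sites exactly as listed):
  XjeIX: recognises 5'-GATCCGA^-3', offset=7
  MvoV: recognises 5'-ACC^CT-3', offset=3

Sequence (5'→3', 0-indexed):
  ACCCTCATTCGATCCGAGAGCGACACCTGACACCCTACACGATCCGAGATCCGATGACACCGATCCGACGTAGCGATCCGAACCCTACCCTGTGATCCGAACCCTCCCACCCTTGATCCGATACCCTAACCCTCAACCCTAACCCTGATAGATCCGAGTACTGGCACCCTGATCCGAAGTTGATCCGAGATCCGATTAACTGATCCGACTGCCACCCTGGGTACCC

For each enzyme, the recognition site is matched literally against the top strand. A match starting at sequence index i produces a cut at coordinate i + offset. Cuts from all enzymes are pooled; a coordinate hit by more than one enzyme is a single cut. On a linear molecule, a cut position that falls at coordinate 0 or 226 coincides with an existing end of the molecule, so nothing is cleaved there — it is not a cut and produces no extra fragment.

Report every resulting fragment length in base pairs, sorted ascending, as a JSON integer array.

Site scan:
  XjeIX GATCCGA/7: at [10, 40, 47, 61, 74, 93, 114, 150, 170, 181, 188, 201] ⇒ [17, 47, 54, 68, 81, 100, 121, 157, 177, 188, 195, 208]
  MvoV ACCCT/3: at [0, 31, 81, 86, 100, 108, 122, 128, 135, 141, 165, 213] ⇒ [3, 34, 84, 89, 103, 111, 125, 131, 138, 144, 168, 216]

All cut coordinates (distinct, sorted): [3, 17, 34, 47, 54, 68, 81, 84, 89, 100, 103, 111, 121, 125, 131, 138, 144, 157, 168, 177, 188, 195, 208, 216]

Fragment lengths:
  [0,3): 3 bp
  [3,17): 14 bp
  [17,34): 17 bp
  [34,47): 13 bp
  [47,54): 7 bp
  [54,68): 14 bp
  [68,81): 13 bp
  [81,84): 3 bp
  [84,89): 5 bp
  [89,100): 11 bp
  [100,103): 3 bp
  [103,111): 8 bp
  [111,121): 10 bp
  [121,125): 4 bp
  [125,131): 6 bp
  [131,138): 7 bp
  [138,144): 6 bp
  [144,157): 13 bp
  [157,168): 11 bp
  [168,177): 9 bp
  [177,188): 11 bp
  [188,195): 7 bp
  [195,208): 13 bp
  [208,216): 8 bp
  [216,226): 10 bp

[3,3,3,4,5,6,6,7,7,7,8,8,9,10,10,11,11,11,13,13,13,13,14,14,17]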